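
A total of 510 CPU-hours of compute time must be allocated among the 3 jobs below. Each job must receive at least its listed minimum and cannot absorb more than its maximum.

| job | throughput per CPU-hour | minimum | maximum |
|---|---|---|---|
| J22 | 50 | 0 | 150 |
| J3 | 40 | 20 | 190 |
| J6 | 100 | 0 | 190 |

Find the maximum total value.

Meeting every minimum uses 0+20+0 = 20 CPU-hours, leaving 490.
Order the jobs by throughput per CPU-hour: J6 100 > J22 50 > J3 40.
Give J6 190 more to hit its cap of 190 → 300 left.
J22: +150 to 150 (cap) → 150 left.
J3 has room for 170 more but only 150 remain, so it gets 170.
Total = 50×150 + 40×170 + 100×190 = 33300.

33300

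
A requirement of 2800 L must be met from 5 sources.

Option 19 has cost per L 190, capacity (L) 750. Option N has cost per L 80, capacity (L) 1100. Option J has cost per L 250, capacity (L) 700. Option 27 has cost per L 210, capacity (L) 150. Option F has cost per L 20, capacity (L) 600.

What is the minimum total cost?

324000

Use sources in increasing cost order.
Take 600 from Option F at 20 → need 2200 more.
Option N at 80: take all 1100 L → 1100 still needed.
Take 750 from Option 19 at 190 → need 350 more.
Take 150 from Option 27 at 210 → need 200 more.
Option J (250): take the remaining 200 → done.
Cost = 600×20 + 1100×80 + 750×190 + 150×210 + 200×250 = 324000.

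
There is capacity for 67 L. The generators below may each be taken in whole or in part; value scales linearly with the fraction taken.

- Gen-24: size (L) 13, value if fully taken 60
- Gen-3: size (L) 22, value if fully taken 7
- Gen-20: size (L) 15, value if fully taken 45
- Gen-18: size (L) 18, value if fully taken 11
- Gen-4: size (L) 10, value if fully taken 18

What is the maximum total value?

137.5

Sort by value density: Gen-24 60/13≈4.62, Gen-20 45/15≈3, Gen-4 18/10≈1.8, Gen-18 11/18≈0.611, Gen-3 7/22≈0.318.
All 13 L of Gen-24 fit (value 60) ; 54 remain.
Take all of Gen-20 (15 L, value 45) ; 39 L left.
Take all of Gen-4 (10 L, value 18) ; 29 L left.
Gen-18: take in full, 18 L for value 11 ; 11 left.
Only 11 L remain; take 11/22 of Gen-3 for value 7×11/22 = 3.5.
Total value = 137.5.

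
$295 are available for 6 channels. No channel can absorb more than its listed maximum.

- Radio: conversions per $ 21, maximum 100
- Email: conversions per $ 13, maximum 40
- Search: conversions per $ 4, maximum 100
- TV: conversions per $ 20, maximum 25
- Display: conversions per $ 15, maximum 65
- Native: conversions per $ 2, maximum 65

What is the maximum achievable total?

Highest conversions per $ first: Radio 21 > TV 20 > Display 15 > Email 13 > Search 4 > Native 2.
Radio: +100 to 100 (cap) ; 195 left.
Give TV 25 to hit its cap of 25 ; 170 left.
Display takes 65 to reach its cap of 65 ; 105 left.
Email takes 40 to reach its cap of 40 ; 65 left.
Search: +65 (room for 100) → 65. Pool exhausted.
Total = 21×100 + 13×40 + 4×65 + 20×25 + 15×65 = 4355.

4355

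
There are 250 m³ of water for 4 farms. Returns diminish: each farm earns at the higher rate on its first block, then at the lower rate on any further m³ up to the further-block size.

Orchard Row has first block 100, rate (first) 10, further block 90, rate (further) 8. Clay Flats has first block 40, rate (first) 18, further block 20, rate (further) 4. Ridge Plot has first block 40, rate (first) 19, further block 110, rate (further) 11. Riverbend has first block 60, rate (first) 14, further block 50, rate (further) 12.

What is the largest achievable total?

Treat each block as its own option and order by rate: Ridge Plot/T1 19 > Clay Flats/T1 18 > Riverbend/T1 14 > Riverbend/T2 12 > Ridge Plot/T2 11 > Orchard Row/T1 10 > Orchard Row/T2 8 > Clay Flats/T2 4.
Ridge Plot/T1 (19): +40 — 210 left.
Fill Clay Flats T1 block (40 at 18) — 170 left.
Riverbend/T1 (14): +60 — 110 left.
Riverbend T2 at 12: fill all 50 — 60 left.
60 remain; put them into Ridge Plot T2 at 11.
Total = 19×40 + 18×40 + 14×60 + 12×50 + 11×60 = 3580.

3580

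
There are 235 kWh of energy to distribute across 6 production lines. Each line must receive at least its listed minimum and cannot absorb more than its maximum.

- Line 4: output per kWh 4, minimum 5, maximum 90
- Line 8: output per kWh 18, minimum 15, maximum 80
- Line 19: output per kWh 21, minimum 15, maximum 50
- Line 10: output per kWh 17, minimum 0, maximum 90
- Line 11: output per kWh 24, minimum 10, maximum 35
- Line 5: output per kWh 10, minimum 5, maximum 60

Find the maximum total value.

4420

Meeting every minimum uses 5+15+15+0+10+5 = 50 kWh, leaving 185.
Order the production lines by output per kWh: Line 11 24 > Line 19 21 > Line 8 18 > Line 10 17 > Line 5 10 > Line 4 4.
Line 11: +25 to 35 (cap) — 160 left.
Line 19 takes 35 more to reach its cap of 50 — 125 left.
Line 8: +65 to 80 (cap) — 60 left.
Line 10: +60 (room for 90) → 60. Pool exhausted.
Total = 4×5 + 18×80 + 21×50 + 17×60 + 24×35 + 10×5 = 4420.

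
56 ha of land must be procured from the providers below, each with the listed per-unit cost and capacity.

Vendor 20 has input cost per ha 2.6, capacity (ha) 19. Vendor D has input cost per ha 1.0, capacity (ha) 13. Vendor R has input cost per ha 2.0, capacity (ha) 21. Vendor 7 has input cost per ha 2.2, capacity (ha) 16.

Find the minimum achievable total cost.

Fill from the cheapest provider first.
Vendor D at 1.0: take all 13 ha ; 43 still needed.
Vendor R (2.0): use full 21 ; 22 ha to go.
Vendor 7 at 2.2: take all 16 ha ; 6 still needed.
Vendor 20 (2.6): take the remaining 6 ; done.
Cost = 13×1.0 + 21×2.0 + 16×2.2 + 6×2.6 = 105.8.

105.8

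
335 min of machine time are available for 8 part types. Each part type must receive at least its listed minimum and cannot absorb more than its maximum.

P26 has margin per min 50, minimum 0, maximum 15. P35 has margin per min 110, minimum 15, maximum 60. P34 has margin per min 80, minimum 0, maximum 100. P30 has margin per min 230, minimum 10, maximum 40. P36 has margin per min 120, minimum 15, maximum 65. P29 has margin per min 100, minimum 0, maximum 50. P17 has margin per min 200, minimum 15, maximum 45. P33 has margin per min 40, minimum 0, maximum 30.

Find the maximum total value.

Meeting every minimum uses 0+15+0+10+15+0+15+0 = 55 min, leaving 280.
Order the part types by margin per min: P30 230 > P17 200 > P36 120 > P35 110 > P29 100 > P34 80 > P26 50 > P33 40.
P30: +30 to 40 (cap) → 250 left.
Give P17 30 more to hit its cap of 45 → 220 left.
P36 takes 50 more to reach its cap of 65 → 170 left.
P35: +45 to 60 (cap) → 125 left.
Give P29 50 more to hit its cap of 50 → 75 left.
P34: +75 (room for 100) → 75. Pool exhausted.
Total = 110×60 + 80×75 + 230×40 + 120×65 + 100×50 + 200×45 = 43600.

43600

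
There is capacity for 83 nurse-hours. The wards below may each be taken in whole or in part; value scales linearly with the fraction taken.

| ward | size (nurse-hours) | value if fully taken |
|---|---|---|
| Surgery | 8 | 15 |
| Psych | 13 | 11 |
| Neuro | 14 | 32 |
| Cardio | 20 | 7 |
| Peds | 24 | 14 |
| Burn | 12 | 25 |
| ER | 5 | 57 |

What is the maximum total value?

156.45

Best value per unit of size first: ER 57/5≈11.4, Neuro 32/14≈2.29, Burn 25/12≈2.08, Surgery 15/8≈1.88, Psych 11/13≈0.846, Peds 14/24≈0.583, Cardio 7/20≈0.35.
ER: take in full, 5 nurse-hours for value 57 → 78 left.
Neuro: take in full, 14 nurse-hours for value 32 → 64 left.
Burn: take in full, 12 nurse-hours for value 25 → 52 left.
Take all of Surgery (8 nurse-hours, value 15) → 44 nurse-hours left.
Psych: take in full, 13 nurse-hours for value 11 → 31 left.
All 24 nurse-hours of Peds fit (value 14) → 7 remain.
Fill the last 7 nurse-hours with part of Cardio: 7/20 of it earns 2.45.
Total value = 156.45.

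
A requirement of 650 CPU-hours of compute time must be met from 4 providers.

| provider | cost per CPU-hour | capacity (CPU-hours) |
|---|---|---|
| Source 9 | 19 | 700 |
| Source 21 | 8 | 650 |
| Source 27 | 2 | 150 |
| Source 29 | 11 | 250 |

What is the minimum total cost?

4300

Fill from the cheapest provider first.
Source 27 at 2: take all 150 CPU-hours ; 500 still needed.
Source 21 (8): take the remaining 500 ; done.
Source 29, Source 9: unused.
Cost = 150×2 + 500×8 = 4300.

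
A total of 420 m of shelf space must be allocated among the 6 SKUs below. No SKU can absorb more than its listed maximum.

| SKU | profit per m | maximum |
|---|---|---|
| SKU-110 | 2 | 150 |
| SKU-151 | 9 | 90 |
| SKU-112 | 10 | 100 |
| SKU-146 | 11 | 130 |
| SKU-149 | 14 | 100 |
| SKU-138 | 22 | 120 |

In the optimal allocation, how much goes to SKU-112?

70

Order the SKUs by profit per m: SKU-138 22 > SKU-149 14 > SKU-146 11 > SKU-112 10 > SKU-151 9 > SKU-110 2.
SKU-138 takes 120 to reach its cap of 120 → 300 left.
SKU-149: +100 to 100 (cap) → 200 left.
SKU-146 takes 130 to reach its cap of 130 → 70 left.
Only 70 left; SKU-112 takes them to reach 70.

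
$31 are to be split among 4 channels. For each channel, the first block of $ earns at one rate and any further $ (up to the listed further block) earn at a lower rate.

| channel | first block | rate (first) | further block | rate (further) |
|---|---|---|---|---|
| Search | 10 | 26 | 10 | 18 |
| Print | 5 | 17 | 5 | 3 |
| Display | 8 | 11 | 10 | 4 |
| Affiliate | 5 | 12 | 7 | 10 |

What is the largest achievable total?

596

Rank every tier by rate: Search/first 26 > Search/second 18 > Print/first 17 > Affiliate/first 12 > Display/first 11 > Affiliate/second 10 > Display/second 4 > Print/second 3.
Search first at 26: fill all 10 ; 21 left.
Search/second (18): +10 ; 11 left.
Fill Print first block (5 at 17) ; 6 left.
Affiliate/first (12): +5 ; 1 left.
Display first at 11: only 1 left, fill 1.
Total = 26×10 + 18×10 + 17×5 + 12×5 + 11×1 = 596.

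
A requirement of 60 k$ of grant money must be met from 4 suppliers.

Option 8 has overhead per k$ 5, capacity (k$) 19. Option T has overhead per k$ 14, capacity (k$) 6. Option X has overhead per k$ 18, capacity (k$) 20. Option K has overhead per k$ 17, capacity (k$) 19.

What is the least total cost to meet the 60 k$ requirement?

Cheapest first:
Option 8 (5): use full 19 — 41 k$ to go.
Option T (14): use full 6 — 35 k$ to go.
Option K (17): use full 19 — 16 k$ to go.
Option X at 18: take 16 of its 20 — requirement met.
Cost = 19×5 + 6×14 + 19×17 + 16×18 = 790.

790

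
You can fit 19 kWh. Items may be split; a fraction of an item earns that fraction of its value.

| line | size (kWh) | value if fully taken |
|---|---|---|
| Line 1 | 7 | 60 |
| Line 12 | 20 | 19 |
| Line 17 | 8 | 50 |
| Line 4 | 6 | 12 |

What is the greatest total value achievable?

118

Sort by value density: Line 1 60/7≈8.57, Line 17 50/8≈6.25, Line 4 12/6≈2, Line 12 19/20≈0.95.
All 7 kWh of Line 1 fit (value 60) → 12 remain.
Line 17: take in full, 8 kWh for value 50 → 4 left.
Only 4 kWh remain; take 4/6 of Line 4 for value 12×4/6 = 8.
Total value = 118.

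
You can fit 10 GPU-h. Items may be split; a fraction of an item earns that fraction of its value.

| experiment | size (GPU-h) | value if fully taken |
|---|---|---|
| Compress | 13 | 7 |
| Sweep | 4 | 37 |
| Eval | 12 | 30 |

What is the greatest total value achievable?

Best value per unit of size first: Sweep 37/4≈9.25, Eval 30/12≈2.5, Compress 7/13≈0.538.
All 4 GPU-h of Sweep fit (value 37) → 6 remain.
Only 6 GPU-h remain; take 6/12 of Eval for value 30×6/12 = 15.
Total value = 52.

52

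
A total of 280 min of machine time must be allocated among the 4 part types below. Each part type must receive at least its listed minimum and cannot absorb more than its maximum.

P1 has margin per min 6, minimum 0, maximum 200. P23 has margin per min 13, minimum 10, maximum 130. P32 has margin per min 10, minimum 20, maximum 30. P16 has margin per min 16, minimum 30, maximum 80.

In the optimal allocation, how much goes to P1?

40

Meeting every minimum uses 0+10+20+30 = 60 min, leaving 220.
Highest margin per min first: P16 16 > P23 13 > P32 10 > P1 6.
Give P16 50 more to hit its cap of 80 — 170 left.
Give P23 120 more to hit its cap of 130 — 50 left.
P32 takes 10 more to reach its cap of 30 — 40 left.
Only 40 left; P1 takes them to reach 40.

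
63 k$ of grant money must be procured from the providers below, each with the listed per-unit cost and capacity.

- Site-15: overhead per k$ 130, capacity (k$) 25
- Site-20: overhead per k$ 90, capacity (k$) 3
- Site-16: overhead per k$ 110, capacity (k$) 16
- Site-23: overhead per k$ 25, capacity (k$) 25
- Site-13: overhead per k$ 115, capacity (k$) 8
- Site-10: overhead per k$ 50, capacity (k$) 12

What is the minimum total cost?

Fill from the cheapest provider first.
Site-23 at 25: take all 25 k$ → 38 still needed.
Site-10 at 50: take all 12 k$ → 26 still needed.
Site-20 (90): use full 3 → 23 k$ to go.
Take 16 from Site-16 at 110 → need 7 more.
Site-13 (115): take the remaining 7 → done.
Site-15: unused.
Cost = 25×25 + 12×50 + 3×90 + 16×110 + 7×115 = 4060.

4060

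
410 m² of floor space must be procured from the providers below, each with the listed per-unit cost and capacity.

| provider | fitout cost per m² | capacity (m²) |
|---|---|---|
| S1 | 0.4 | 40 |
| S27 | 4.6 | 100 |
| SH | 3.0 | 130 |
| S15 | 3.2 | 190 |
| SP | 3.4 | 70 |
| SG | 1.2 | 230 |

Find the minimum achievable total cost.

Use providers in increasing cost order.
Take 40 from S1 at 0.4 ; need 370 more.
SG at 1.2: take all 230 m² ; 140 still needed.
SH at 3.0: take all 130 m² ; 10 still needed.
S15 (3.2): take the remaining 10 ; done.
SP, S27: unused.
Cost = 40×0.4 + 230×1.2 + 130×3.0 + 10×3.2 = 714.

714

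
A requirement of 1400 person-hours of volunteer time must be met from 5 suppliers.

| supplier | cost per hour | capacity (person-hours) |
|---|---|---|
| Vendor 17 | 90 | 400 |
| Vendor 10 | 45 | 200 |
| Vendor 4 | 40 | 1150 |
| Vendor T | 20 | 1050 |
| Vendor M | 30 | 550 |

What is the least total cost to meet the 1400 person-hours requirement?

Fill from the cheapest supplier first.
Take 1050 from Vendor T at 20 — need 350 more.
Vendor M (30): take the remaining 350 — done.
Vendor 4, Vendor 10, Vendor 17: unused.
Cost = 1050×20 + 350×30 = 31500.

31500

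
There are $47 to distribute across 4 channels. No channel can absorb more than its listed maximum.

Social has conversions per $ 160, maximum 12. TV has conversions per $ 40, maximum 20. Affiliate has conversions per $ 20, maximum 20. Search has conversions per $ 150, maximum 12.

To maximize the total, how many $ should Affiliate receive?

Highest conversions per $ first: Social 160 > Search 150 > TV 40 > Affiliate 20.
Give Social 12 to hit its cap of 12 → 35 left.
Search takes 12 to reach its cap of 12 → 23 left.
TV takes 20 to reach its cap of 20 → 3 left.
Affiliate: +3 (room for 20) → 3. Pool exhausted.

3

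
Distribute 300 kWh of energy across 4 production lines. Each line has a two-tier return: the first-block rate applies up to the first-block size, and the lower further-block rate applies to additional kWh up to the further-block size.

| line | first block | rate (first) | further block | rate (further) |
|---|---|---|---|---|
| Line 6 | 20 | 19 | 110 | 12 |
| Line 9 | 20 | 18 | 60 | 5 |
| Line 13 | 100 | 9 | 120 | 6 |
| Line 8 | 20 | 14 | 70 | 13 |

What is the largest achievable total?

Rank every tier by rate: Line 6/T1 19 > Line 9/T1 18 > Line 8/T1 14 > Line 8/T2 13 > Line 6/T2 12 > Line 13/T1 9 > Line 13/T2 6 > Line 9/T2 5.
Line 6 T1 at 19: fill all 20 ; 280 left.
Line 9/T1 (18): +20 ; 260 left.
Line 8 T1 at 14: fill all 20 ; 240 left.
Line 8 T2 at 13: fill all 70 ; 170 left.
Fill Line 6 T2 block (110 at 12) ; 60 left.
Line 13 T1 at 9: only 60 left, fill 60.
Total = 19×20 + 18×20 + 14×20 + 13×70 + 12×110 + 9×60 = 3790.

3790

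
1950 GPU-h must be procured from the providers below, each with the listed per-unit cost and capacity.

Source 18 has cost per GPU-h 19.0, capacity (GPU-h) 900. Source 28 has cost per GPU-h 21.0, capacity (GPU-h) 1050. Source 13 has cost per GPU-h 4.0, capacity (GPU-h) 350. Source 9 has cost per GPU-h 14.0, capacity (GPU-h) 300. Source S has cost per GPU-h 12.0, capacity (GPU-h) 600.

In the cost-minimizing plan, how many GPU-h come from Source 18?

700

Fill from the cheapest provider first.
Take 350 from Source 13 at 4.0 ; need 1600 more.
Take 600 from Source S at 12.0 ; need 1000 more.
Take 300 from Source 9 at 14.0 ; need 700 more.
Source 18 (19.0): take the remaining 700 ; done.
Source 28: unused.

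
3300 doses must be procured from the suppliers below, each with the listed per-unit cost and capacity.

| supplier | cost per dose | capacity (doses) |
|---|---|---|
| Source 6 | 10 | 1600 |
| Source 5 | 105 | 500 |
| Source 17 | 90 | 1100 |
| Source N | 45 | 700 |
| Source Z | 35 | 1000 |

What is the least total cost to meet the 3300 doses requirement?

82500

Use suppliers in increasing cost order.
Source 6 (10): use full 1600 ; 1700 doses to go.
Source Z at 35: take all 1000 doses ; 700 still needed.
Source N at 45: take all 700 doses ; 0 still needed.
Source 17, Source 5: unused.
Cost = 1600×10 + 1000×35 + 700×45 = 82500.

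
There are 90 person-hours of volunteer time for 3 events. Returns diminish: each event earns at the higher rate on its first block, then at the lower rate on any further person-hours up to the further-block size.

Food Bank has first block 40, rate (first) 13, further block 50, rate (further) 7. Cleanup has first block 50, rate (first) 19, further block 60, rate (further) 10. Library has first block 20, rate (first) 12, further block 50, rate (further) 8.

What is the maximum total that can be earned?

1470

Order all 6 blocks by rate: Cleanup/first 19 > Food Bank/first 13 > Library/first 12 > Cleanup/second 10 > Library/second 8 > Food Bank/second 7.
Cleanup/first (19): +50 ; 40 left.
Food Bank/first (13): +40 ; 0 left.
Total = 19×50 + 13×40 = 1470.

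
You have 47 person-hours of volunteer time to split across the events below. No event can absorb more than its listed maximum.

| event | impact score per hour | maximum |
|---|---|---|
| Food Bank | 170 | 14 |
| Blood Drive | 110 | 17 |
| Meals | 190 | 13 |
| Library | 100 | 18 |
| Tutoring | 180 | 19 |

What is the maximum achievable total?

Order the events by impact score per hour: Meals 190 > Tutoring 180 > Food Bank 170 > Blood Drive 110 > Library 100.
Meals takes 13 to reach its cap of 13 — 34 left.
Give Tutoring 19 to hit its cap of 19 — 15 left.
Food Bank takes 14 to reach its cap of 14 — 1 left.
Only 1 left; Blood Drive takes them to reach 1.
Total = 170×14 + 110×1 + 190×13 + 180×19 = 8380.

8380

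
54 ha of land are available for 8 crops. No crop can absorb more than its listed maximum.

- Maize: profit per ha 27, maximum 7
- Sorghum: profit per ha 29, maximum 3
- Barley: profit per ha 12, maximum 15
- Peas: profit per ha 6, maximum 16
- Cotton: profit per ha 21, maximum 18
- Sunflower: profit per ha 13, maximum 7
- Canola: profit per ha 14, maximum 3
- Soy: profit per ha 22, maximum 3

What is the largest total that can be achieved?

1009

Highest profit per ha first: Sorghum 29 > Maize 27 > Soy 22 > Cotton 21 > Canola 14 > Sunflower 13 > Barley 12 > Peas 6.
Sorghum takes 3 to reach its cap of 3 — 51 left.
Maize takes 7 to reach its cap of 7 — 44 left.
Give Soy 3 to hit its cap of 3 — 41 left.
Cotton takes 18 to reach its cap of 18 — 23 left.
Canola: +3 to 3 (cap) — 20 left.
Sunflower takes 7 to reach its cap of 7 — 13 left.
Barley: +13 (room for 15) → 13. Pool exhausted.
Total = 27×7 + 29×3 + 12×13 + 21×18 + 13×7 + 14×3 + 22×3 = 1009.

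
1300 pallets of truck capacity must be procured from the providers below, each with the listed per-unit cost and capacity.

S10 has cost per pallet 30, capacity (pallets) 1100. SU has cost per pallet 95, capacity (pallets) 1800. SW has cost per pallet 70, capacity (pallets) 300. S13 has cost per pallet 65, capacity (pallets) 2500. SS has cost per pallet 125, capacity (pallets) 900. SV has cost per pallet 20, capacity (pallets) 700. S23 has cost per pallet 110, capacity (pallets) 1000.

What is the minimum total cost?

32000

Use providers in increasing cost order.
SV (20): use full 700 ; 600 pallets to go.
S10 (30): take the remaining 600 ; done.
S13, SW, SU, S23, SS: unused.
Cost = 700×20 + 600×30 = 32000.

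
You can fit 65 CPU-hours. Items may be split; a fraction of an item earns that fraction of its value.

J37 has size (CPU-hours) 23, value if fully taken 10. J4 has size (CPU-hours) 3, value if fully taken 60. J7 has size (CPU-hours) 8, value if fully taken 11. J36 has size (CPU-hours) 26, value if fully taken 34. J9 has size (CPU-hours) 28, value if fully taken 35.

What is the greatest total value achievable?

Best value per unit of size first: J4 60/3≈20, J7 11/8≈1.38, J36 34/26≈1.31, J9 35/28≈1.25, J37 10/23≈0.435.
Take all of J4 (3 CPU-hours, value 60) → 62 CPU-hours left.
J7: take in full, 8 CPU-hours for value 11 → 54 left.
All 26 CPU-hours of J36 fit (value 34) → 28 remain.
J9: take in full, 28 CPU-hours for value 35 → 0 left.
Total value = 140.

140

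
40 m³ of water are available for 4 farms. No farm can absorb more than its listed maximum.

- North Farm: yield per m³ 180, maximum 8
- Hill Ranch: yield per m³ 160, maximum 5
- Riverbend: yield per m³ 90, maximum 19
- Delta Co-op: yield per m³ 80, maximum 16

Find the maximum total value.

4590

Order the farms by yield per m³: North Farm 180 > Hill Ranch 160 > Riverbend 90 > Delta Co-op 80.
North Farm takes 8 to reach its cap of 8 ; 32 left.
Hill Ranch: +5 to 5 (cap) ; 27 left.
Riverbend takes 19 to reach its cap of 19 ; 8 left.
Delta Co-op has room for 16 but only 8 remain, so it gets 8.
Total = 180×8 + 160×5 + 90×19 + 80×8 = 4590.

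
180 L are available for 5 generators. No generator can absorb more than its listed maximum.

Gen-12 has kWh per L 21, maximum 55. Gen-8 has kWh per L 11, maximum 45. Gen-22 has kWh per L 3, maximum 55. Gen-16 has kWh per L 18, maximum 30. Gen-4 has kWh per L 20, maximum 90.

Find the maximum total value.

Highest kWh per L first: Gen-12 21 > Gen-4 20 > Gen-16 18 > Gen-8 11 > Gen-22 3.
Give Gen-12 55 to hit its cap of 55 → 125 left.
Gen-4 takes 90 to reach its cap of 90 → 35 left.
Gen-16: +30 to 30 (cap) → 5 left.
Gen-8: +5 (room for 45) → 5. Pool exhausted.
Total = 21×55 + 11×5 + 18×30 + 20×90 = 3550.

3550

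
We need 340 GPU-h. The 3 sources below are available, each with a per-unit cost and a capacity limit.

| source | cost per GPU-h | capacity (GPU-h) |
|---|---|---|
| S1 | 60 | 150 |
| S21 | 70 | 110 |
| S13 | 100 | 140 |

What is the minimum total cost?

Cheapest first:
S1 at 60: take all 150 GPU-h ; 190 still needed.
S21 (70): use full 110 ; 80 GPU-h to go.
S13 (100): take the remaining 80 ; done.
Cost = 150×60 + 110×70 + 80×100 = 24700.

24700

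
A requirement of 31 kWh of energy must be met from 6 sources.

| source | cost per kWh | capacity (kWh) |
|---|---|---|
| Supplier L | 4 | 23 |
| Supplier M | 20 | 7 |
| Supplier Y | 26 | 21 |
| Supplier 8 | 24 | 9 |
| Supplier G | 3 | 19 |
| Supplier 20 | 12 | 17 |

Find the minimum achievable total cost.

Fill from the cheapest source first.
Supplier G at 3: take all 19 kWh ; 12 still needed.
Supplier L at 4: take 12 of its 23 ; requirement met.
Supplier 20, Supplier M, Supplier 8, Supplier Y: unused.
Cost = 19×3 + 12×4 = 105.

105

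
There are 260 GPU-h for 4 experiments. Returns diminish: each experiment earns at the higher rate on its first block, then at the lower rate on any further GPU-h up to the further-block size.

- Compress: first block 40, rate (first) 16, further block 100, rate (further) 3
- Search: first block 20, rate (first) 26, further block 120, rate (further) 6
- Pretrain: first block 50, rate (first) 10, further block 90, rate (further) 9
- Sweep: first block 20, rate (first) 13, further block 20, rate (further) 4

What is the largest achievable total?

Treat each block as its own option and order by rate: Search/first 26 > Compress/first 16 > Sweep/first 13 > Pretrain/first 10 > Pretrain/second 9 > Search/second 6 > Sweep/second 4 > Compress/second 3.
Fill Search first block (20 at 26) → 240 left.
Fill Compress first block (40 at 16) → 200 left.
Sweep first at 13: fill all 20 → 180 left.
Pretrain first at 10: fill all 50 → 130 left.
Pretrain second at 9: fill all 90 → 40 left.
40 remain; put them into Search second at 6.
Total = 26×20 + 16×40 + 13×20 + 10×50 + 9×90 + 6×40 = 2970.

2970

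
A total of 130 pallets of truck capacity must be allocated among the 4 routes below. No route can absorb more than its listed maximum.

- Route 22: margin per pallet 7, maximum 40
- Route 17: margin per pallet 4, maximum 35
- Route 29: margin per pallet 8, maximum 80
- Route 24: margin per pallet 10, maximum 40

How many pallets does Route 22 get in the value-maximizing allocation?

Rank by margin per pallet: Route 24 10 > Route 29 8 > Route 22 7 > Route 17 4.
Route 24: +40 to 40 (cap) — 90 left.
Route 29 takes 80 to reach its cap of 80 — 10 left.
Route 22 has room for 40 but only 10 remain, so it gets 10.

10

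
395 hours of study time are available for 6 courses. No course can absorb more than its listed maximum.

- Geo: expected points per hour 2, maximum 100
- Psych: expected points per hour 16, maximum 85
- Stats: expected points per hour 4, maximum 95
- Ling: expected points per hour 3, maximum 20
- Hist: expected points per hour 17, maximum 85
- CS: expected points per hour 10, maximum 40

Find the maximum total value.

Order the courses by expected points per hour: Hist 17 > Psych 16 > CS 10 > Stats 4 > Ling 3 > Geo 2.
Give Hist 85 to hit its cap of 85 — 310 left.
Psych takes 85 to reach its cap of 85 — 225 left.
Give CS 40 to hit its cap of 40 — 185 left.
Stats takes 95 to reach its cap of 95 — 90 left.
Ling: +20 to 20 (cap) — 70 left.
Geo: +70 (room for 100) → 70. Pool exhausted.
Total = 2×70 + 16×85 + 4×95 + 3×20 + 17×85 + 10×40 = 3785.

3785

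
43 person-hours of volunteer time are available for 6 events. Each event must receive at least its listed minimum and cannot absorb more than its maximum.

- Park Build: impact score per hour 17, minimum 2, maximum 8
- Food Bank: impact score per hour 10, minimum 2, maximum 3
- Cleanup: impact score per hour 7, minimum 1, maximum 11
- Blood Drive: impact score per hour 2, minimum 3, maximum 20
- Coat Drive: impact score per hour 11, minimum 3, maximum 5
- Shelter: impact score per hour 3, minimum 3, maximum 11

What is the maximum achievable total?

Meeting every minimum uses 2+2+1+3+3+3 = 14 person-hours, leaving 29.
Rank by impact score per hour: Park Build 17 > Coat Drive 11 > Food Bank 10 > Cleanup 7 > Shelter 3 > Blood Drive 2.
Park Build: +6 to 8 (cap) → 23 left.
Give Coat Drive 2 more to hit its cap of 5 → 21 left.
Give Food Bank 1 more to hit its cap of 3 → 20 left.
Cleanup takes 10 more to reach its cap of 11 → 10 left.
Give Shelter 8 more to hit its cap of 11 → 2 left.
Blood Drive has room for 17 more but only 2 remain, so it gets 5.
Total = 17×8 + 10×3 + 7×11 + 2×5 + 11×5 + 3×11 = 341.

341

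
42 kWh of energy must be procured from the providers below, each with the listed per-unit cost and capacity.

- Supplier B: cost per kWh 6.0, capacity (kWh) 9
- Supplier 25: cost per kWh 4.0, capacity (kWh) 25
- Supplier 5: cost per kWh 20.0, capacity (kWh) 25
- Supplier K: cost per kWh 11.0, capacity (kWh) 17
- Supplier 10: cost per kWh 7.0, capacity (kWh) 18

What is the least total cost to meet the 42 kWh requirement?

210

Cheapest first:
Supplier 25 at 4.0: take all 25 kWh → 17 still needed.
Supplier B (6.0): use full 9 → 8 kWh to go.
Supplier 10 at 7.0: take 8 of its 18 → requirement met.
Supplier K, Supplier 5: unused.
Cost = 25×4.0 + 9×6.0 + 8×7.0 = 210.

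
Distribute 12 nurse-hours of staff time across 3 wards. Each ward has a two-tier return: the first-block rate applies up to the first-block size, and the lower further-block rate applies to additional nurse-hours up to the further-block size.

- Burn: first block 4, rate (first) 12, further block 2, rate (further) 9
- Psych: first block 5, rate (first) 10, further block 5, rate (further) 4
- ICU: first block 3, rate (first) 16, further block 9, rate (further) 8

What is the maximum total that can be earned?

146

Treat each block as its own option and order by rate: ICU/T1 16 > Burn/T1 12 > Psych/T1 10 > Burn/T2 9 > ICU/T2 8 > Psych/T2 4.
ICU/T1 (16): +3 — 9 left.
Fill Burn T1 block (4 at 12) — 5 left.
Psych T1 at 10: fill all 5 — 0 left.
Total = 16×3 + 12×4 + 10×5 = 146.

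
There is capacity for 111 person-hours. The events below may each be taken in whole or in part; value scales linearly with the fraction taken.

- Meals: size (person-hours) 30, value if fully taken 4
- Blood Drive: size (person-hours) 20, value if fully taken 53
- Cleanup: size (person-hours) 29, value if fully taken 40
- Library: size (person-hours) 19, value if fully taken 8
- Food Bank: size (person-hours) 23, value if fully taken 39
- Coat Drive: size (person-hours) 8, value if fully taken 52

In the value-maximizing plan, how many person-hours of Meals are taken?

12

Rank by value-to-size ratio: Coat Drive 52/8≈6.5, Blood Drive 53/20≈2.65, Food Bank 39/23≈1.7, Cleanup 40/29≈1.38, Library 8/19≈0.421, Meals 4/30≈0.133.
All 8 person-hours of Coat Drive fit (value 52) → 103 remain.
Blood Drive: take in full, 20 person-hours for value 53 → 83 left.
Food Bank: take in full, 23 person-hours for value 39 → 60 left.
Cleanup: take in full, 29 person-hours for value 40 → 31 left.
Take all of Library (19 person-hours, value 8) → 12 person-hours left.
Fill the last 12 person-hours with part of Meals: 12/30 of it earns 1.6.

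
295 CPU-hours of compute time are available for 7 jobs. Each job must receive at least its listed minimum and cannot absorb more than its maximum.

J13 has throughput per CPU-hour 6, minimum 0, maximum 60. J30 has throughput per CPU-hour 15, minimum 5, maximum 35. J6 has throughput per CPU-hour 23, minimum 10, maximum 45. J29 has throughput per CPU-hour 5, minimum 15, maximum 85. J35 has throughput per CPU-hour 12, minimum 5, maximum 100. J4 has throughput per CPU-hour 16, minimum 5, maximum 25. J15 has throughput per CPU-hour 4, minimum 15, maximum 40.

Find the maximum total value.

3655

Meeting every minimum uses 0+5+10+15+5+5+15 = 55 CPU-hours, leaving 240.
Rank by throughput per CPU-hour: J6 23 > J4 16 > J30 15 > J35 12 > J13 6 > J29 5 > J15 4.
J6 takes 35 more to reach its cap of 45 — 205 left.
Give J4 20 more to hit its cap of 25 — 185 left.
Give J30 30 more to hit its cap of 35 — 155 left.
J35: +95 to 100 (cap) — 60 left.
J13 takes 60 more to reach its cap of 60 — 0 left.
Total = 6×60 + 15×35 + 23×45 + 5×15 + 12×100 + 16×25 + 4×15 = 3655.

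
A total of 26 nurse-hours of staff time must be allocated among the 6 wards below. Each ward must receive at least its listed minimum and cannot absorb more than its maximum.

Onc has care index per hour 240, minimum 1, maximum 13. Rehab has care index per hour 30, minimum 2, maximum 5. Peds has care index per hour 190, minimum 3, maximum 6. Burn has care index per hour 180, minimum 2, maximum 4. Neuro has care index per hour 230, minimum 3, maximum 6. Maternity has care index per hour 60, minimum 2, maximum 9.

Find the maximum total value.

5150

Meeting every minimum uses 1+2+3+2+3+2 = 13 nurse-hours, leaving 13.
Highest care index per hour first: Onc 240 > Neuro 230 > Peds 190 > Burn 180 > Maternity 60 > Rehab 30.
Onc takes 12 more to reach its cap of 13 — 1 left.
Neuro has room for 3 more but only 1 remain, so it gets 4.
Total = 240×13 + 30×2 + 190×3 + 180×2 + 230×4 + 60×2 = 5150.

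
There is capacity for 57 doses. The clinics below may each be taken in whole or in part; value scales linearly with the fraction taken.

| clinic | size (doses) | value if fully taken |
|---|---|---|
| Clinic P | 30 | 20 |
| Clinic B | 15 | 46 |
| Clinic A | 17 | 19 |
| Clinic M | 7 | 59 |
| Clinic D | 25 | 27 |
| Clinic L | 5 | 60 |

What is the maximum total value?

Sort by value density: Clinic L 60/5≈12, Clinic M 59/7≈8.43, Clinic B 46/15≈3.07, Clinic A 19/17≈1.12, Clinic D 27/25≈1.08, Clinic P 20/30≈0.667.
Take all of Clinic L (5 doses, value 60) ; 52 doses left.
All 7 doses of Clinic M fit (value 59) ; 45 remain.
Take all of Clinic B (15 doses, value 46) ; 30 doses left.
Take all of Clinic A (17 doses, value 19) ; 13 doses left.
Only 13 doses remain; take 13/25 of Clinic D for value 27×13/25 = 14.04.
Total value = 198.04.

198.04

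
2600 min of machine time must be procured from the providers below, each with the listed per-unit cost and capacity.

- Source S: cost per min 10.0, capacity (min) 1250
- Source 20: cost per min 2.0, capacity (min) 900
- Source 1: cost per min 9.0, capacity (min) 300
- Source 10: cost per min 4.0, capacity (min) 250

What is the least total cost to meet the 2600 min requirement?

Cheapest first:
Source 20 (2.0): use full 900 — 1700 min to go.
Source 10 at 4.0: take all 250 min — 1450 still needed.
Take 300 from Source 1 at 9.0 — need 1150 more.
Take 1150 from Source S at 10.0 to finish.
Cost = 900×2.0 + 250×4.0 + 300×9.0 + 1150×10.0 = 17000.

17000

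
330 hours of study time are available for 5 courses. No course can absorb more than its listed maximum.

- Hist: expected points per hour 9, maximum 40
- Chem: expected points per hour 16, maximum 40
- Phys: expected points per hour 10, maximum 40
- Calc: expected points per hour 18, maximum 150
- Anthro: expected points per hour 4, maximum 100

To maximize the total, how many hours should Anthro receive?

Order the courses by expected points per hour: Calc 18 > Chem 16 > Phys 10 > Hist 9 > Anthro 4.
Calc: +150 to 150 (cap) → 180 left.
Chem takes 40 to reach its cap of 40 → 140 left.
Give Phys 40 to hit its cap of 40 → 100 left.
Hist: +40 to 40 (cap) → 60 left.
Anthro has room for 100 but only 60 remain, so it gets 60.

60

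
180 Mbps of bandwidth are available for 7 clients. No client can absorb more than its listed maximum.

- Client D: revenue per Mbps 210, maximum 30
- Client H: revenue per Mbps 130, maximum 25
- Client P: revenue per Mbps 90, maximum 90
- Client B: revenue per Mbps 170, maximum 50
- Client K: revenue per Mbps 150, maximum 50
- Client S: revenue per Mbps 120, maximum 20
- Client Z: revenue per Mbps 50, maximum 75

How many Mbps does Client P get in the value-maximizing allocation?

5

Highest revenue per Mbps first: Client D 210 > Client B 170 > Client K 150 > Client H 130 > Client S 120 > Client P 90 > Client Z 50.
Client D: +30 to 30 (cap) ; 150 left.
Give Client B 50 to hit its cap of 50 ; 100 left.
Client K: +50 to 50 (cap) ; 50 left.
Client H: +25 to 25 (cap) ; 25 left.
Give Client S 20 to hit its cap of 20 ; 5 left.
Client P has room for 90 but only 5 remain, so it gets 5.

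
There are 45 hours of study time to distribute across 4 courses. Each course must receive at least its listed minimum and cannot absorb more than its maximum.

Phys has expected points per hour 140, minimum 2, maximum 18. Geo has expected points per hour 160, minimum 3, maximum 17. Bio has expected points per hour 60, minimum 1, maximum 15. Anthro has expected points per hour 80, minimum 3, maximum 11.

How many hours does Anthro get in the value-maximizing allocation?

9

Meeting every minimum uses 2+3+1+3 = 9 hours, leaving 36.
Rank by expected points per hour: Geo 160 > Phys 140 > Anthro 80 > Bio 60.
Geo takes 14 more to reach its cap of 17 ; 22 left.
Phys takes 16 more to reach its cap of 18 ; 6 left.
Anthro: +6 (room for 8) → 9. Pool exhausted.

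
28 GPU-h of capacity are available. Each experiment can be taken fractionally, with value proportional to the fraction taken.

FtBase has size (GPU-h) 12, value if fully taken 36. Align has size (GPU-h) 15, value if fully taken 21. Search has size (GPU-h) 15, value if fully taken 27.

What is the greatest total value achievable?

64.4

Sort by value density: FtBase 36/12≈3, Search 27/15≈1.8, Align 21/15≈1.4.
All 12 GPU-h of FtBase fit (value 36) ; 16 remain.
Take all of Search (15 GPU-h, value 27) ; 1 GPU-h left.
Fill the last 1 GPU-h with part of Align: 1/15 of it earns 1.4.
Total value = 64.4.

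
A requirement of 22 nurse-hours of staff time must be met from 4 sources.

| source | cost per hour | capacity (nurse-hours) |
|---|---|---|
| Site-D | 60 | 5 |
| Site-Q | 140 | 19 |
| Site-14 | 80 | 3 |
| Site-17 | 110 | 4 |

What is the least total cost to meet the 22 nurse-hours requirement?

Use sources in increasing cost order.
Take 5 from Site-D at 60 — need 17 more.
Site-14 at 80: take all 3 nurse-hours — 14 still needed.
Site-17 (110): use full 4 — 10 nurse-hours to go.
Site-Q at 140: take 10 of its 19 — requirement met.
Cost = 5×60 + 3×80 + 4×110 + 10×140 = 2380.

2380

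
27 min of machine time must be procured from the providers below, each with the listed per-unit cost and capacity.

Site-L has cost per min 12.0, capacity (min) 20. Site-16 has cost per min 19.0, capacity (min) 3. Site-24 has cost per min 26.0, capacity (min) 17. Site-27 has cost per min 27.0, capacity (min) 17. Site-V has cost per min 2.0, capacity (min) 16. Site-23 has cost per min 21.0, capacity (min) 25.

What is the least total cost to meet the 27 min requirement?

Fill from the cheapest provider first.
Site-V (2.0): use full 16 ; 11 min to go.
Take 11 from Site-L at 12.0 to finish.
Site-16, Site-23, Site-24, Site-27: unused.
Cost = 16×2.0 + 11×12.0 = 164.

164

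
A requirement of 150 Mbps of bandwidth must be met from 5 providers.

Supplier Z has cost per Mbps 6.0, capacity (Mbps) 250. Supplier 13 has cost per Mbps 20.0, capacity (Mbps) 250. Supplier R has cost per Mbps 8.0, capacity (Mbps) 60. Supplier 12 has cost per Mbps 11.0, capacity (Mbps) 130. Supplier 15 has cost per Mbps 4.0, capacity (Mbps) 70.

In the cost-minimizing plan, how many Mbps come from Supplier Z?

80

Use providers in increasing cost order.
Take 70 from Supplier 15 at 4.0 — need 80 more.
Supplier Z (6.0): take the remaining 80 — done.
Supplier R, Supplier 12, Supplier 13: unused.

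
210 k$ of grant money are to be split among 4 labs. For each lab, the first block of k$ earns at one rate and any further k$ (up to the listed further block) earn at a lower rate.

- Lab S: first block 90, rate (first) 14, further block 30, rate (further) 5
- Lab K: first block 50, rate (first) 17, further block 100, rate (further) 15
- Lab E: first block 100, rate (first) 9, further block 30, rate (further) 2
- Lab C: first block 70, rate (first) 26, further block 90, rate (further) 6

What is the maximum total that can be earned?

4020

Rank every tier by rate: Lab C/first 26 > Lab K/first 17 > Lab K/second 15 > Lab S/first 14 > Lab E/first 9 > Lab C/second 6 > Lab S/second 5 > Lab E/second 2.
Fill Lab C first block (70 at 26) → 140 left.
Lab K/first (17): +50 → 90 left.
Lab K/second: +90 of 100 at 15; pool empty.
Total = 26×70 + 17×50 + 15×90 = 4020.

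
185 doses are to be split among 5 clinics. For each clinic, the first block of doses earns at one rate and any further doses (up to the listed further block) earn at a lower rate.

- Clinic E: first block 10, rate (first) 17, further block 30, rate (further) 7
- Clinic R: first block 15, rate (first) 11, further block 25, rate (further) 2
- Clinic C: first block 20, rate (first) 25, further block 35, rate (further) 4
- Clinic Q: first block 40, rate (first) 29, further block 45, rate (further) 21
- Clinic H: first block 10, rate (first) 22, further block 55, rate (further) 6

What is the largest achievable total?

Order all 10 blocks by rate: Clinic Q/T1 29 > Clinic C/T1 25 > Clinic H/T1 22 > Clinic Q/T2 21 > Clinic E/T1 17 > Clinic R/T1 11 > Clinic E/T2 7 > Clinic H/T2 6 > Clinic C/T2 4 > Clinic R/T2 2.
Clinic Q/T1 (29): +40 → 145 left.
Clinic C T1 at 25: fill all 20 → 125 left.
Clinic H T1 at 22: fill all 10 → 115 left.
Fill Clinic Q T2 block (45 at 21) → 70 left.
Clinic E T1 at 17: fill all 10 → 60 left.
Fill Clinic R T1 block (15 at 11) → 45 left.
Clinic E T2 at 7: fill all 30 → 15 left.
Clinic H/T2: +15 of 55 at 6; pool empty.
Total = 29×40 + 25×20 + 22×10 + 21×45 + 17×10 + 11×15 + 7×30 + 6×15 = 3460.

3460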